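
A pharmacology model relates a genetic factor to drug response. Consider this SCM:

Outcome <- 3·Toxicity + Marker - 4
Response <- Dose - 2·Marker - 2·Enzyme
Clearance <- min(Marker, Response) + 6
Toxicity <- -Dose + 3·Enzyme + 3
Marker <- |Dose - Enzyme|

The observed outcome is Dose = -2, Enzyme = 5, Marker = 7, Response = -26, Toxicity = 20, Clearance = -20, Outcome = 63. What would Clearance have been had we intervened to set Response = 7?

13

Under do(Response=7), the mechanism Response <- Dose - 2·Marker - 2·Enzyme is discarded; Response is fixed at 7.
Marker = |Dose - Enzyme|  [with Dose=-2, Enzyme=5]  = 7
Clearance = min(Marker, Response) + 6  [with Marker=7, Response=7]  = 13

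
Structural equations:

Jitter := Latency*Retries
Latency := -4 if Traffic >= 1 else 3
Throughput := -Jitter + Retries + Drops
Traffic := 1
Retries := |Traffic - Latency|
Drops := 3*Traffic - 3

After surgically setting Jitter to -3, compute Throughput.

8

The intervention breaks the incoming arrows to Jitter: Jitter := Latency*Retries no longer applies, and Jitter = -3.
Latency = -4 if Traffic >= 1 else 3  [with Traffic=1]  = -4
Drops = 3*Traffic - 3  [with Traffic=1]  = 0
Retries = |Traffic - Latency|  [with Traffic=1, Latency=-4]  = 5
Throughput = -Jitter + Retries + Drops  [with Jitter=-3, Retries=5, Drops=0]  = 8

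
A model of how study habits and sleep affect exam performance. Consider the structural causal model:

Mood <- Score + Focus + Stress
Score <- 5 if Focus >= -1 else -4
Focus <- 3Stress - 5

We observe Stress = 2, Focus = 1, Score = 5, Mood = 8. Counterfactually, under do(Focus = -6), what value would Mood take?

-8

Under do(Focus=-6), the mechanism Focus <- 3Stress - 5 is discarded; Focus is fixed at -6.
Score = 5 if Focus >= -1 else -4  [with Focus=-6]  = -4
Mood = Score + Focus + Stress  [with Score=-4, Focus=-6, Stress=2]  = -8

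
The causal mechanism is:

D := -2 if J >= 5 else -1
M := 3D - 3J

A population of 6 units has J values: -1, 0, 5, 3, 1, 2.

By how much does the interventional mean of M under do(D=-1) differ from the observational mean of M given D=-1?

do(D=-1) breaks D's dependence on J. With D=-1 fixed, M across the units is 0, -3, -18, -12, -6, -9, mean -8.
E[M|D=-1] averages over only the 5 units with D=-1 (J = -1, 0, 3, 1, 2): M = 0, -3, -12, -6, -9, mean -6.
Difference = -8 − (-6) = -2.

-2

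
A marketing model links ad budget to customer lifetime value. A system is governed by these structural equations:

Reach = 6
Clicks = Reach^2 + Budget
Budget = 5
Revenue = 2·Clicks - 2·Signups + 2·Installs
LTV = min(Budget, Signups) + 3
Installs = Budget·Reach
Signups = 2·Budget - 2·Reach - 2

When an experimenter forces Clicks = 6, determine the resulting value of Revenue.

80

The intervention breaks the incoming arrows to Clicks: Clicks = Reach^2 + Budget no longer applies, and Clicks = 6.
Installs = Budget·Reach  [with Budget=5, Reach=6]  = 30
Signups = 2·Budget - 2·Reach - 2  [with Budget=5, Reach=6]  = -4
Revenue = 2·Clicks - 2·Signups + 2·Installs  [with Clicks=6, Signups=-4, Installs=30]  = 80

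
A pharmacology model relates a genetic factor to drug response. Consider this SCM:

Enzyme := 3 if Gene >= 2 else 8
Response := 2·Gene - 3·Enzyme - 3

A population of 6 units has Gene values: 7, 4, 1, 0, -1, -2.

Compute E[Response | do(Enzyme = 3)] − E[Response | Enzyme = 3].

Under do(Enzyme=3), Enzyme's equation is replaced by Enzyme=3 for every unit. Per-unit Response: 2, -4, -10, -12, -14, -16. Mean = -9.
Conditioning on Enzyme=3 selects the 2 unit(s) with Gene ∈ {7, 4}. Their Response values: 2, -4. Mean = -1.
Difference = -9 − (-1) = -8.

-8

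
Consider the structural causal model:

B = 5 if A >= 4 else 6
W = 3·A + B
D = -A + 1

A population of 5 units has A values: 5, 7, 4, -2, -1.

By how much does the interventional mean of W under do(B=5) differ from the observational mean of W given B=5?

-8.2

Every unit gets B=5 under the intervention. W values become 20, 26, 17, -1, 2; E[W|do(B=5)] = 12.8.
Conditioning on B=5 selects the 3 unit(s) with A ∈ {5, 7, 4}. Their W values: 20, 26, 17. Mean = 21.
Difference = 12.8 − 21 = -8.2.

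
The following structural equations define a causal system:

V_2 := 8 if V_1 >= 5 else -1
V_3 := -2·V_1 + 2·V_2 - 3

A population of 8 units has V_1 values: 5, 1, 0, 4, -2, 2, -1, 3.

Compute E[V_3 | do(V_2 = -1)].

The intervention sets V_2=-1 in all 8 units regardless of V_1. Recomputing V_3 per unit gives -15, -7, -5, -13, -1, -9, -3, -11; average -8.

-8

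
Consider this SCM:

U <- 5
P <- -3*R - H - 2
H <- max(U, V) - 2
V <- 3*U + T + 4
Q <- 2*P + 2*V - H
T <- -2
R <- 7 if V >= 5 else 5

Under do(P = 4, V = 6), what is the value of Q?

16

Under do(P = 4, V = 6), each intervened variable's structural equation is replaced by its fixed value.
H = max(U, V) - 2  [with U=5, V=6]  = 4
Q = 2*P + 2*V - H  [with P=4, V=6, H=4]  = 16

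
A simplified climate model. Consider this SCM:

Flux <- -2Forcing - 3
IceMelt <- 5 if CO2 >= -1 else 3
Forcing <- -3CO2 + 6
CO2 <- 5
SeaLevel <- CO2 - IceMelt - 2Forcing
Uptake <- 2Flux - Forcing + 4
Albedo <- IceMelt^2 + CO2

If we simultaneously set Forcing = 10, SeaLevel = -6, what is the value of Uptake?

The joint intervention fixes Forcing = 10, SeaLevel = -6, removing each variable's own equation.
Flux = -2Forcing - 3  [with Forcing=10]  = -23
Uptake = 2Flux - Forcing + 4  [with Flux=-23, Forcing=10]  = -52

-52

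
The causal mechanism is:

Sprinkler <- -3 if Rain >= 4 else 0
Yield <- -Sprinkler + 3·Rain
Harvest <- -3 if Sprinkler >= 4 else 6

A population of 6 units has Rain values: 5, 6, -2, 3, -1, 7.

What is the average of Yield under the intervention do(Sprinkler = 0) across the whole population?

9

Under do(Sprinkler=0), Sprinkler's equation is replaced by Sprinkler=0 for every unit. Per-unit Yield: 15, 18, -6, 9, -3, 21. Mean = 9.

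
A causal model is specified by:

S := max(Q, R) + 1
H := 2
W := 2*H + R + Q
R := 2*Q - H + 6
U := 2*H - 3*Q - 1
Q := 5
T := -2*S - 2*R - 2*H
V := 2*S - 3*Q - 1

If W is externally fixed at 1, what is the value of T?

Under do(W=1), the mechanism W := 2*H + R + Q is discarded; W is fixed at 1.
Since T is not a descendant of the intervened variable, it is unaffected.
R = 2*Q - H + 6  [with Q=5, H=2]  = 14
S = max(Q, R) + 1  [with Q=5, R=14]  = 15
T = -2*S - 2*R - 2*H  [with S=15, R=14, H=2]  = -62

-62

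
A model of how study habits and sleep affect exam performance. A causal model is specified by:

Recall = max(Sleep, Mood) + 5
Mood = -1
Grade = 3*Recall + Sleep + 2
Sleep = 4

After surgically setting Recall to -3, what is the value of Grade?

The intervention breaks the incoming arrows to Recall: Recall = max(Sleep, Mood) + 5 no longer applies, and Recall = -3.
Grade = 3*Recall + Sleep + 2  [with Recall=-3, Sleep=4]  = -3

-3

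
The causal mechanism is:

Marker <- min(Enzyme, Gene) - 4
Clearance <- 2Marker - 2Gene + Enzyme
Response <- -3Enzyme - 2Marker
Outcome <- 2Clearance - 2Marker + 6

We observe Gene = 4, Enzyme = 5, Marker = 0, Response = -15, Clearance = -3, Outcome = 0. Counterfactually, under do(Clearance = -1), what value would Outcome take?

4

The intervention breaks the incoming arrows to Clearance: Clearance <- 2Marker - 2Gene + Enzyme no longer applies, and Clearance = -1.
Marker = min(Enzyme, Gene) - 4  [with Enzyme=5, Gene=4]  = 0
Outcome = 2Clearance - 2Marker + 6  [with Clearance=-1, Marker=0]  = 4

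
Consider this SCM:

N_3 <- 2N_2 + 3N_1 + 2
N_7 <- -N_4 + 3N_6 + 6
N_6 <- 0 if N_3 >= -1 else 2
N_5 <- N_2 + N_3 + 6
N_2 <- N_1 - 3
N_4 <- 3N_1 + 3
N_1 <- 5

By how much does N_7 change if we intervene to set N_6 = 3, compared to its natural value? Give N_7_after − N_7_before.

Intervening sets N_6 = 3 and removes its equation (N_6 <- 0 if N_3 >= -1 else 2).
N_4 = 3N_1 + 3  [with N_1=5]  = 18
N_7 = -N_4 + 3N_6 + 6  [with N_4=18, N_6=3]  = -3
Without intervention: N_2 = N_1 - 3  [with N_1=5]  = 2; N_3 = 2N_2 + 3N_1 + 2  [with N_2=2, N_1=5]  = 21; N_4 = 3N_1 + 3  [with N_1=5]  = 18; N_6 = 0 if N_3 >= -1 else 2  [with N_3=21]  = 0; N_7 = -N_4 + 3N_6 + 6  [with N_4=18, N_6=0]  = -12.
Change = -3 − (-12) = 9.

9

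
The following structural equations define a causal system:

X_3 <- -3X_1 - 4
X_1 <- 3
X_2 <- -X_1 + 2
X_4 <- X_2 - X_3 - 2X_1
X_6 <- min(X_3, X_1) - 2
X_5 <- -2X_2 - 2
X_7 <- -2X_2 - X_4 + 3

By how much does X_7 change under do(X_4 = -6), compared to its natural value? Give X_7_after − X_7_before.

12

The intervention breaks the incoming arrows to X_4: X_4 <- X_2 - X_3 - 2X_1 no longer applies, and X_4 = -6.
X_2 = -X_1 + 2  [with X_1=3]  = -1
X_7 = -2X_2 - X_4 + 3  [with X_2=-1, X_4=-6]  = 11
Without intervention: X_2 = -X_1 + 2  [with X_1=3]  = -1; X_3 = -3X_1 - 4  [with X_1=3]  = -13; X_4 = X_2 - X_3 - 2X_1  [with X_2=-1, X_3=-13, X_1=3]  = 6; X_7 = -2X_2 - X_4 + 3  [with X_2=-1, X_4=6]  = -1.
Change = 11 − (-1) = 12.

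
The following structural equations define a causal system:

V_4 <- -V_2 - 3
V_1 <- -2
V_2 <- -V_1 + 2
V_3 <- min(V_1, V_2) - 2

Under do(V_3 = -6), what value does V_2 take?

Under do(V_3=-6), the mechanism V_3 <- min(V_1, V_2) - 2 is discarded; V_3 is fixed at -6.
Since V_2 is not a descendant of the intervened variable, it is unaffected.
V_2 = -V_1 + 2  [with V_1=-2]  = 4

4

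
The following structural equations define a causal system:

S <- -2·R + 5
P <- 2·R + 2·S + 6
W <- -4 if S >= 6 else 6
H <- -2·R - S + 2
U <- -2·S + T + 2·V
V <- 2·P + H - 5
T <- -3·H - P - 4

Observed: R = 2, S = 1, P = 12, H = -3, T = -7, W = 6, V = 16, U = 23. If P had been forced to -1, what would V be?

The intervention breaks the incoming arrows to P: P <- 2·R + 2·S + 6 no longer applies, and P = -1.
S = -2·R + 5  [with R=2]  = 1
H = -2·R - S + 2  [with R=2, S=1]  = -3
V = 2·P + H - 5  [with P=-1, H=-3]  = -10

-10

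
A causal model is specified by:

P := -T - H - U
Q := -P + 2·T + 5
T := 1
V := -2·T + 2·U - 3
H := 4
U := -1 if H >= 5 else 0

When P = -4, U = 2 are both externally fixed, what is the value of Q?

The joint intervention fixes P = -4, U = 2, removing each variable's own equation.
Q = -P + 2·T + 5  [with P=-4, T=1]  = 11

11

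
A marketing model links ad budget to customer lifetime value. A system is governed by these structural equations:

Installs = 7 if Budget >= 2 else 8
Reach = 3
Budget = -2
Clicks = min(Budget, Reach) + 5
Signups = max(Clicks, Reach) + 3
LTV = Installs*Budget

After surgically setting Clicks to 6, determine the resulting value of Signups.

do(Clicks=6) replaces the equation Clicks = min(Budget, Reach) + 5 with the constant Clicks = 6.
Signups = max(Clicks, Reach) + 3  [with Clicks=6, Reach=3]  = 9

9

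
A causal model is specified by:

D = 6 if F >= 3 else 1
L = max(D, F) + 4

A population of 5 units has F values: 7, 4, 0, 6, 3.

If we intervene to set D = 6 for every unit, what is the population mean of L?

Under do(D=6), D's equation is replaced by D=6 for every unit. Per-unit L: 11, 10, 10, 10, 10. Mean = 10.2.

10.2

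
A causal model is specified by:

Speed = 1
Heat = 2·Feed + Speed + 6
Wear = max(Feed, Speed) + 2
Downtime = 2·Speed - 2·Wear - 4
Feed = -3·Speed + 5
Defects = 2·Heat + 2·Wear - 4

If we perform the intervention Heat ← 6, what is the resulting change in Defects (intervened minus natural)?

do(Heat=6) replaces the equation Heat = 2·Feed + Speed + 6 with the constant Heat = 6.
Feed = -3·Speed + 5  [with Speed=1]  = 2
Wear = max(Feed, Speed) + 2  [with Feed=2, Speed=1]  = 4
Defects = 2·Heat + 2·Wear - 4  [with Heat=6, Wear=4]  = 16
Without intervention: Feed = -3·Speed + 5  [with Speed=1]  = 2; Heat = 2·Feed + Speed + 6  [with Feed=2, Speed=1]  = 11; Wear = max(Feed, Speed) + 2  [with Feed=2, Speed=1]  = 4; Defects = 2·Heat + 2·Wear - 4  [with Heat=11, Wear=4]  = 26.
Change = 16 − 26 = -10.

-10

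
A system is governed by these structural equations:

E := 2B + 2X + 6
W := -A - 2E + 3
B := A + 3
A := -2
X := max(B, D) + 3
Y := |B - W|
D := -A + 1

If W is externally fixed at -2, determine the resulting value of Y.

Intervening sets W = -2 and removes its equation (W := -A - 2E + 3).
B = A + 3  [with A=-2]  = 1
Y = |B - W|  [with B=1, W=-2]  = 3

3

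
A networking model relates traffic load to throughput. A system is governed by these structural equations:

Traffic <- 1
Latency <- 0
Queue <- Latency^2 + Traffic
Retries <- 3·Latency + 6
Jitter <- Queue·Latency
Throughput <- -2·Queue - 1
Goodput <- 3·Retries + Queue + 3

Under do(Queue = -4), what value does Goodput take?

17

The intervention breaks the incoming arrows to Queue: Queue <- Latency^2 + Traffic no longer applies, and Queue = -4.
Retries = 3·Latency + 6  [with Latency=0]  = 6
Goodput = 3·Retries + Queue + 3  [with Retries=6, Queue=-4]  = 17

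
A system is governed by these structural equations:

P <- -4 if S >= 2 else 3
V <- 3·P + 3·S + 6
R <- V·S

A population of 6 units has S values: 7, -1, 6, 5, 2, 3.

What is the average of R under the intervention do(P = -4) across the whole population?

do(P=-4) breaks P's dependence on S. With P=-4 fixed, R across the units is 105, 9, 72, 45, 0, 9, mean 40.

40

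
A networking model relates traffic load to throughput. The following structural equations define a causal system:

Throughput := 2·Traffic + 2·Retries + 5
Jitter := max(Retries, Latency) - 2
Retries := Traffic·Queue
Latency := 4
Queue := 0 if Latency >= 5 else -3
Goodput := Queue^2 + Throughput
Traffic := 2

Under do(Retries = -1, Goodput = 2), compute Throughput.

The joint intervention fixes Retries = -1, Goodput = 2, removing each variable's own equation.
Throughput = 2·Traffic + 2·Retries + 5  [with Traffic=2, Retries=-1]  = 7

7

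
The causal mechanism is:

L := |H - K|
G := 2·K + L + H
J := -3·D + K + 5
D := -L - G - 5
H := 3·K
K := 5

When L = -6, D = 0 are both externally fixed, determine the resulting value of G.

19

The joint intervention fixes L = -6, D = 0, removing each variable's own equation.
H = 3·K  [with K=5]  = 15
G = 2·K + L + H  [with K=5, L=-6, H=15]  = 19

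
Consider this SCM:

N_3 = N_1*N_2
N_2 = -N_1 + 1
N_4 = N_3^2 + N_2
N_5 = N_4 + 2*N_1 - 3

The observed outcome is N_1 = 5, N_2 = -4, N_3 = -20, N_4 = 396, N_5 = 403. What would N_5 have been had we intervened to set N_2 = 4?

411

do(N_2=4) replaces the equation N_2 = -N_1 + 1 with the constant N_2 = 4.
N_3 = N_1*N_2  [with N_1=5, N_2=4]  = 20
N_4 = N_3^2 + N_2  [with N_3=20, N_2=4]  = 404
N_5 = N_4 + 2*N_1 - 3  [with N_4=404, N_1=5]  = 411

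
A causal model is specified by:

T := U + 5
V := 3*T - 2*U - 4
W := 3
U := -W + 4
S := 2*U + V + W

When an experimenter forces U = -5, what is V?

Under do(U=-5), the mechanism U := -W + 4 is discarded; U is fixed at -5.
T = U + 5  [with U=-5]  = 0
V = 3*T - 2*U - 4  [with T=0, U=-5]  = 6

6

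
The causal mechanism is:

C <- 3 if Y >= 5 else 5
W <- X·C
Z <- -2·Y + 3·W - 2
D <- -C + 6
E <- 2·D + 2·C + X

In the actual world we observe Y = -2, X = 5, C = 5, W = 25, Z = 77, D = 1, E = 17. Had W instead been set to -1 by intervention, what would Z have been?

-1

Intervening sets W = -1 and removes its equation (W <- X·C).
Z = -2·Y + 3·W - 2  [with Y=-2, W=-1]  = -1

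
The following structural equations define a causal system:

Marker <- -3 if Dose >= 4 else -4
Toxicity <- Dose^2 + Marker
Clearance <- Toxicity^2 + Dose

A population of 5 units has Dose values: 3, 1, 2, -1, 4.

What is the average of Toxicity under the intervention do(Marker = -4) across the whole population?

2.2

do(Marker=-4) breaks Marker's dependence on Dose. With Marker=-4 fixed, Toxicity across the units is 5, -3, 0, -3, 12, mean 2.2.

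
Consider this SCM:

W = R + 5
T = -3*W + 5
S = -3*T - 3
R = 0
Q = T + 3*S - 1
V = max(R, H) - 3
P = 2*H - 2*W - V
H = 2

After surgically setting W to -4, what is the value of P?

The intervention breaks the incoming arrows to W: W = R + 5 no longer applies, and W = -4.
V = max(R, H) - 3  [with R=0, H=2]  = -1
P = 2*H - 2*W - V  [with H=2, W=-4, V=-1]  = 13

13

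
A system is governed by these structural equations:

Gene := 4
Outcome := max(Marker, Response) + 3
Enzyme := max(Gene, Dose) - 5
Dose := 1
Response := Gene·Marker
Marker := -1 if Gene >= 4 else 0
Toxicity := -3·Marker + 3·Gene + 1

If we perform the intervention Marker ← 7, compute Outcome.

The intervention breaks the incoming arrows to Marker: Marker := -1 if Gene >= 4 else 0 no longer applies, and Marker = 7.
Response = Gene·Marker  [with Gene=4, Marker=7]  = 28
Outcome = max(Marker, Response) + 3  [with Marker=7, Response=28]  = 31

31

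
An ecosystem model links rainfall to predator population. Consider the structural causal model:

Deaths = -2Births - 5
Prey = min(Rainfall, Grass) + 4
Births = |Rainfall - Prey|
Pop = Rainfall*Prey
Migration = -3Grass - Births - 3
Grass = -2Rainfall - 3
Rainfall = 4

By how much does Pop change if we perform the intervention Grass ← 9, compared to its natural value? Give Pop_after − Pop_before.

Under do(Grass=9), the mechanism Grass = -2Rainfall - 3 is discarded; Grass is fixed at 9.
Prey = min(Rainfall, Grass) + 4  [with Rainfall=4, Grass=9]  = 8
Pop = Rainfall*Prey  [with Rainfall=4, Prey=8]  = 32
Without intervention: Grass = -2Rainfall - 3  [with Rainfall=4]  = -11; Prey = min(Rainfall, Grass) + 4  [with Rainfall=4, Grass=-11]  = -7; Pop = Rainfall*Prey  [with Rainfall=4, Prey=-7]  = -28.
Change = 32 − (-28) = 60.

60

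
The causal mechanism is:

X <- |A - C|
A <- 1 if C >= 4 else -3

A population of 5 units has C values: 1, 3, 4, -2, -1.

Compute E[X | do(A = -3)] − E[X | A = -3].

0.75

do(A=-3) breaks A's dependence on C. With A=-3 fixed, X across the units is 4, 6, 7, 1, 2, mean 4.
E[X|A=-3] averages over only the 4 units with A=-3 (C = 1, 3, -2, -1): X = 4, 6, 1, 2, mean 3.25.
Difference = 4 − 3.25 = 0.75.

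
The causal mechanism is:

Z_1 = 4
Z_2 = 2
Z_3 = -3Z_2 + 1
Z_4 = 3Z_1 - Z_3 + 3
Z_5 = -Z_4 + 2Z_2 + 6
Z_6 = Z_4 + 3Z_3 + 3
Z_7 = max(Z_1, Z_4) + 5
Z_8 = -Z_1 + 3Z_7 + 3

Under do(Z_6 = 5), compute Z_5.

do(Z_6=5) replaces the equation Z_6 = Z_4 + 3Z_3 + 3 with the constant Z_6 = 5.
Since Z_5 is not a descendant of the intervened variable, it is unaffected.
Z_3 = -3Z_2 + 1  [with Z_2=2]  = -5
Z_4 = 3Z_1 - Z_3 + 3  [with Z_1=4, Z_3=-5]  = 20
Z_5 = -Z_4 + 2Z_2 + 6  [with Z_4=20, Z_2=2]  = -10

-10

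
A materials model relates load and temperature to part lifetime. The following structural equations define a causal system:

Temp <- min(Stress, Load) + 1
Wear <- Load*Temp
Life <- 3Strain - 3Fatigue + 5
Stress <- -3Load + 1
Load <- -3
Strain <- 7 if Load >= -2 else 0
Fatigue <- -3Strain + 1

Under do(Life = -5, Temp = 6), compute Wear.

-18

Under do(Life = -5, Temp = 6), each intervened variable's structural equation is replaced by its fixed value.
Wear = Load*Temp  [with Load=-3, Temp=6]  = -18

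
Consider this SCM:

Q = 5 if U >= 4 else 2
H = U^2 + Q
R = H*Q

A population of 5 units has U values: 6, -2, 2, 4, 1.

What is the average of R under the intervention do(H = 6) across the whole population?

19.2

do(H=6) breaks H's dependence on U. With H=6 fixed, R across the units is 30, 12, 12, 30, 12, mean 19.2.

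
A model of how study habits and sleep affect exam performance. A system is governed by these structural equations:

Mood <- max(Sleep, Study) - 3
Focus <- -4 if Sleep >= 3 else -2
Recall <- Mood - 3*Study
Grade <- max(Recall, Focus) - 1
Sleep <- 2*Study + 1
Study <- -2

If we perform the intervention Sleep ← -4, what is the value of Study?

Under do(Sleep=-4), the mechanism Sleep <- 2*Study + 1 is discarded; Sleep is fixed at -4.
Study is not downstream of the intervention, so its value is determined by the original equations.

-2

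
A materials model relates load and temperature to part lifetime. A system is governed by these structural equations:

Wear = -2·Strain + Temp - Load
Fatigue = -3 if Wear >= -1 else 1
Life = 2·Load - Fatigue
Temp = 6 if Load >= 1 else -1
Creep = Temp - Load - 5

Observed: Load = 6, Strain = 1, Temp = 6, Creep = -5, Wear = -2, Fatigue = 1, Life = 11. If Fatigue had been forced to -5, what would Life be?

17

Intervening sets Fatigue = -5 and removes its equation (Fatigue = -3 if Wear >= -1 else 1).
Life = 2·Load - Fatigue  [with Load=6, Fatigue=-5]  = 17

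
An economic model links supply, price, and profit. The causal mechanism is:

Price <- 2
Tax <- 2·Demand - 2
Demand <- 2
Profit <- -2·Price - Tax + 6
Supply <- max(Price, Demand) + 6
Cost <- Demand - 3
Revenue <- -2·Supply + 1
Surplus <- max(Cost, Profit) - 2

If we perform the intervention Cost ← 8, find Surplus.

do(Cost=8) replaces the equation Cost <- Demand - 3 with the constant Cost = 8.
Tax = 2·Demand - 2  [with Demand=2]  = 2
Profit = -2·Price - Tax + 6  [with Price=2, Tax=2]  = 0
Surplus = max(Cost, Profit) - 2  [with Cost=8, Profit=0]  = 6

6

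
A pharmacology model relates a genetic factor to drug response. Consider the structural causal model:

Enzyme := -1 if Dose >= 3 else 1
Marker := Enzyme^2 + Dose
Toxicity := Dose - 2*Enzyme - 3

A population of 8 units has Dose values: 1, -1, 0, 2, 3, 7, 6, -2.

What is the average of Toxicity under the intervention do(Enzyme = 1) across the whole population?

do(Enzyme=1) breaks Enzyme's dependence on Dose. With Enzyme=1 fixed, Toxicity across the units is -4, -6, -5, -3, -2, 2, 1, -7, mean -3.

-3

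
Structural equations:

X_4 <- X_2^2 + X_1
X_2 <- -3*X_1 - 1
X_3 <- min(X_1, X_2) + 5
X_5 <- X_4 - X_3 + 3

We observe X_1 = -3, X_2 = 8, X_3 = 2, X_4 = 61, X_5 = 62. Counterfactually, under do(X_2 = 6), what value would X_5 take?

34

do(X_2=6) replaces the equation X_2 <- -3*X_1 - 1 with the constant X_2 = 6.
X_3 = min(X_1, X_2) + 5  [with X_1=-3, X_2=6]  = 2
X_4 = X_2^2 + X_1  [with X_2=6, X_1=-3]  = 33
X_5 = X_4 - X_3 + 3  [with X_4=33, X_3=2]  = 34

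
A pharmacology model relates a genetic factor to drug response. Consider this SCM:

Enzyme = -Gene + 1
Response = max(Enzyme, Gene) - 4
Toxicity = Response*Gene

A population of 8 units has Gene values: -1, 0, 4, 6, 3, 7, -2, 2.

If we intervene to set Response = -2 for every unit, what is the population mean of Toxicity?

-4.75

Every unit gets Response=-2 under the intervention. Toxicity values become 2, 0, -8, -12, -6, -14, 4, -4; E[Toxicity|do(Response=-2)] = -4.75.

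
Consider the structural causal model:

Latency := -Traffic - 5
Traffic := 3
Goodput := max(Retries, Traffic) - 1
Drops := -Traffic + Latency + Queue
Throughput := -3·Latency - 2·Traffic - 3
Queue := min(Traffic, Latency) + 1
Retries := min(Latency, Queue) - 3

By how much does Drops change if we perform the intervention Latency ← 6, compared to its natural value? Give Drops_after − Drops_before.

25

Under do(Latency=6), the mechanism Latency := -Traffic - 5 is discarded; Latency is fixed at 6.
Queue = min(Traffic, Latency) + 1  [with Traffic=3, Latency=6]  = 4
Drops = -Traffic + Latency + Queue  [with Traffic=3, Latency=6, Queue=4]  = 7
Without intervention: Latency = -Traffic - 5  [with Traffic=3]  = -8; Queue = min(Traffic, Latency) + 1  [with Traffic=3, Latency=-8]  = -7; Drops = -Traffic + Latency + Queue  [with Traffic=3, Latency=-8, Queue=-7]  = -18.
Change = 7 − (-18) = 25.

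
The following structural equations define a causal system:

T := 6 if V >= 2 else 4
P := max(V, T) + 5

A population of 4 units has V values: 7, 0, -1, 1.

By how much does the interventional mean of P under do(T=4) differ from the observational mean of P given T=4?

0.75

The intervention sets T=4 in all 4 units regardless of V. Recomputing P per unit gives 12, 9, 9, 9; average 9.75.
Observing T=4 restricts to units where T's equation naturally yields 4: V ∈ {0, -1, 1}. In that subpopulation P = 9, 9, 9, mean 9.
Difference = 9.75 − 9 = 0.75.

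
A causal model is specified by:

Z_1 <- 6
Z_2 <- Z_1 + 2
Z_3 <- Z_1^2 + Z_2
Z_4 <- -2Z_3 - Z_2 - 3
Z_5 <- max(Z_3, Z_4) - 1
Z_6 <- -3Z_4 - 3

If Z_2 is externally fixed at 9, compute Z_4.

Under do(Z_2=9), the mechanism Z_2 <- Z_1 + 2 is discarded; Z_2 is fixed at 9.
Z_3 = Z_1^2 + Z_2  [with Z_1=6, Z_2=9]  = 45
Z_4 = -2Z_3 - Z_2 - 3  [with Z_3=45, Z_2=9]  = -102

-102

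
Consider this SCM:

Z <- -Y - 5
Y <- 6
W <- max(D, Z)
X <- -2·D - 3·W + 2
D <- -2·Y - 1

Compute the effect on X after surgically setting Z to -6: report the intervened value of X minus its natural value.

do(Z=-6) replaces the equation Z <- -Y - 5 with the constant Z = -6.
D = -2·Y - 1  [with Y=6]  = -13
W = max(D, Z)  [with D=-13, Z=-6]  = -6
X = -2·D - 3·W + 2  [with D=-13, W=-6]  = 46
Without intervention: D = -2·Y - 1  [with Y=6]  = -13; Z = -Y - 5  [with Y=6]  = -11; W = max(D, Z)  [with D=-13, Z=-11]  = -11; X = -2·D - 3·W + 2  [with D=-13, W=-11]  = 61.
Change = 46 − 61 = -15.

-15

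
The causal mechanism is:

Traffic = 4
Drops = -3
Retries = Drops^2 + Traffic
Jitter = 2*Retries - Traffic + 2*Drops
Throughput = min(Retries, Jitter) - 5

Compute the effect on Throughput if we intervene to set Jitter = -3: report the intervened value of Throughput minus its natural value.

-16

Intervening sets Jitter = -3 and removes its equation (Jitter = 2*Retries - Traffic + 2*Drops).
Retries = Drops^2 + Traffic  [with Drops=-3, Traffic=4]  = 13
Throughput = min(Retries, Jitter) - 5  [with Retries=13, Jitter=-3]  = -8
Without intervention: Retries = Drops^2 + Traffic  [with Drops=-3, Traffic=4]  = 13; Jitter = 2*Retries - Traffic + 2*Drops  [with Retries=13, Traffic=4, Drops=-3]  = 16; Throughput = min(Retries, Jitter) - 5  [with Retries=13, Jitter=16]  = 8.
Change = -8 − 8 = -16.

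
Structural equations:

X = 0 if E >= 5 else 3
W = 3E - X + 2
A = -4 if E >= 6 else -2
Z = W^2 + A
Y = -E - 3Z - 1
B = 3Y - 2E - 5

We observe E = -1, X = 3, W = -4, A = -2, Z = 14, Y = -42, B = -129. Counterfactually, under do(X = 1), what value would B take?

Under do(X=1), the mechanism X = 0 if E >= 5 else 3 is discarded; X is fixed at 1.
W = 3E - X + 2  [with E=-1, X=1]  = -2
A = -4 if E >= 6 else -2  [with E=-1]  = -2
Z = W^2 + A  [with W=-2, A=-2]  = 2
Y = -E - 3Z - 1  [with E=-1, Z=2]  = -6
B = 3Y - 2E - 5  [with Y=-6, E=-1]  = -21

-21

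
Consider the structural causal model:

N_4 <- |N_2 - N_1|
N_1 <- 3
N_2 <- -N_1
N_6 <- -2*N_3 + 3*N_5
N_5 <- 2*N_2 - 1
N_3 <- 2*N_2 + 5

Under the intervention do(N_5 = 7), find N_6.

23

The intervention breaks the incoming arrows to N_5: N_5 <- 2*N_2 - 1 no longer applies, and N_5 = 7.
N_2 = -N_1  [with N_1=3]  = -3
N_3 = 2*N_2 + 5  [with N_2=-3]  = -1
N_6 = -2*N_3 + 3*N_5  [with N_3=-1, N_5=7]  = 23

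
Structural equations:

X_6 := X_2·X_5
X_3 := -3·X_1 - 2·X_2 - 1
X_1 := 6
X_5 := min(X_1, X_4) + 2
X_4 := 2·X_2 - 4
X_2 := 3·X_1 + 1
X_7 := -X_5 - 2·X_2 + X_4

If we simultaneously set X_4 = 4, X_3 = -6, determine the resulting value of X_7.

-40

The joint intervention fixes X_4 = 4, X_3 = -6, removing each variable's own equation.
X_2 = 3·X_1 + 1  [with X_1=6]  = 19
X_5 = min(X_1, X_4) + 2  [with X_1=6, X_4=4]  = 6
X_7 = -X_5 - 2·X_2 + X_4  [with X_5=6, X_2=19, X_4=4]  = -40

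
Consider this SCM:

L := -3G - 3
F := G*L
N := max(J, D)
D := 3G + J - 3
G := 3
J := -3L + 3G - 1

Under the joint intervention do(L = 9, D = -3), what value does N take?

-3

Setting L = 9, D = -3 by intervention discards those variables' equations.
J = -3L + 3G - 1  [with L=9, G=3]  = -19
N = max(J, D)  [with J=-19, D=-3]  = -3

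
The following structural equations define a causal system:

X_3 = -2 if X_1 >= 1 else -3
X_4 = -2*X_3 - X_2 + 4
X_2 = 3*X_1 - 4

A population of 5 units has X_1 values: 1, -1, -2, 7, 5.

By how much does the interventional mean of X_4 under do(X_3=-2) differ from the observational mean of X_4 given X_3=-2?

The intervention sets X_3=-2 in all 5 units regardless of X_1. Recomputing X_4 per unit gives 9, 15, 18, -9, -3; average 6.
Conditioning on X_3=-2 selects the 3 unit(s) with X_1 ∈ {1, 7, 5}. Their X_4 values: 9, -9, -3. Mean = -1.
Difference = 6 − (-1) = 7.

7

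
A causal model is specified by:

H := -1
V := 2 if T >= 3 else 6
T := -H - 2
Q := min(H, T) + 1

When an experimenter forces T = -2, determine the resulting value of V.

The intervention breaks the incoming arrows to T: T := -H - 2 no longer applies, and T = -2.
V = 2 if T >= 3 else 6  [with T=-2]  = 6

6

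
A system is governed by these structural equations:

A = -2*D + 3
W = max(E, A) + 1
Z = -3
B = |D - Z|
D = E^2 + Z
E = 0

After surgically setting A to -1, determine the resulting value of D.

Under do(A=-1), the mechanism A = -2*D + 3 is discarded; A is fixed at -1.
Since D is not a descendant of the intervened variable, it is unaffected.
D = E^2 + Z  [with E=0, Z=-3]  = -3

-3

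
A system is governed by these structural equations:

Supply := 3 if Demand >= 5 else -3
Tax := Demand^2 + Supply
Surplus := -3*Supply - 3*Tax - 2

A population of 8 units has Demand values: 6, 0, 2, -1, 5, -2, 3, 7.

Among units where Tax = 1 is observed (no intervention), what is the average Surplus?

4

E[Surplus|Tax=1] averages over only the 2 units with Tax=1 (Demand = 2, -2): Surplus = 4, 4, mean 4.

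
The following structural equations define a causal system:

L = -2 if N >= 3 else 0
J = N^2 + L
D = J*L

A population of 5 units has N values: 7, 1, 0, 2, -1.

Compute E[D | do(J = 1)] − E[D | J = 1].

Under do(J=1), J's equation is replaced by J=1 for every unit. Per-unit D: -2, 0, 0, 0, 0. Mean = -0.4.
E[D|J=1] averages over only the 2 units with J=1 (N = 1, -1): D = 0, 0, mean 0.
Difference = -0.4 − 0 = -0.4.

-0.4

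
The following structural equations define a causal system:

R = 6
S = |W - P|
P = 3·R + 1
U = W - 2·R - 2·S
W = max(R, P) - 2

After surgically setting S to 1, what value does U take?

Intervening sets S = 1 and removes its equation (S = |W - P|).
P = 3·R + 1  [with R=6]  = 19
W = max(R, P) - 2  [with R=6, P=19]  = 17
U = W - 2·R - 2·S  [with W=17, R=6, S=1]  = 3

3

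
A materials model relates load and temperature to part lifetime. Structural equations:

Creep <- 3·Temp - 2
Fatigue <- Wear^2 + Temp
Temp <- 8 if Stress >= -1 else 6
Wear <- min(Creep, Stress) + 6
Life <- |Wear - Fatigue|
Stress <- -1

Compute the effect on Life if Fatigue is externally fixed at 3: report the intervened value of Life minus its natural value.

The intervention breaks the incoming arrows to Fatigue: Fatigue <- Wear^2 + Temp no longer applies, and Fatigue = 3.
Temp = 8 if Stress >= -1 else 6  [with Stress=-1]  = 8
Creep = 3·Temp - 2  [with Temp=8]  = 22
Wear = min(Creep, Stress) + 6  [with Creep=22, Stress=-1]  = 5
Life = |Wear - Fatigue|  [with Wear=5, Fatigue=3]  = 2
Without intervention: Temp = 8 if Stress >= -1 else 6  [with Stress=-1]  = 8; Creep = 3·Temp - 2  [with Temp=8]  = 22; Wear = min(Creep, Stress) + 6  [with Creep=22, Stress=-1]  = 5; Fatigue = Wear^2 + Temp  [with Wear=5, Temp=8]  = 33; Life = |Wear - Fatigue|  [with Wear=5, Fatigue=33]  = 28.
Change = 2 − 28 = -26.

-26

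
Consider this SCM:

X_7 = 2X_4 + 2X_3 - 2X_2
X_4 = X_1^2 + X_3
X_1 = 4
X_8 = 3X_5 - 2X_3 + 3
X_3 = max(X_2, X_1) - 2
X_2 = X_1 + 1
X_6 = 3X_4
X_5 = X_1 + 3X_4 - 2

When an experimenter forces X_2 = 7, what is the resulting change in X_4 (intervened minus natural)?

2

Under do(X_2=7), the mechanism X_2 = X_1 + 1 is discarded; X_2 is fixed at 7.
X_3 = max(X_2, X_1) - 2  [with X_2=7, X_1=4]  = 5
X_4 = X_1^2 + X_3  [with X_1=4, X_3=5]  = 21
Without intervention: X_2 = X_1 + 1  [with X_1=4]  = 5; X_3 = max(X_2, X_1) - 2  [with X_2=5, X_1=4]  = 3; X_4 = X_1^2 + X_3  [with X_1=4, X_3=3]  = 19.
Change = 21 − 19 = 2.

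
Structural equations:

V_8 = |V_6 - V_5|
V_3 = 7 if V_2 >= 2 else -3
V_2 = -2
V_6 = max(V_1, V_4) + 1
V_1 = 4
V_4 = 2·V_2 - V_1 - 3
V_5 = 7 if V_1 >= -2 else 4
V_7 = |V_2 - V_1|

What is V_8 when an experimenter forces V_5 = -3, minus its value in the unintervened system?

do(V_5=-3) replaces the equation V_5 = 7 if V_1 >= -2 else 4 with the constant V_5 = -3.
V_4 = 2·V_2 - V_1 - 3  [with V_2=-2, V_1=4]  = -11
V_6 = max(V_1, V_4) + 1  [with V_1=4, V_4=-11]  = 5
V_8 = |V_6 - V_5|  [with V_6=5, V_5=-3]  = 8
Without intervention: V_4 = 2·V_2 - V_1 - 3  [with V_2=-2, V_1=4]  = -11; V_5 = 7 if V_1 >= -2 else 4  [with V_1=4]  = 7; V_6 = max(V_1, V_4) + 1  [with V_1=4, V_4=-11]  = 5; V_8 = |V_6 - V_5|  [with V_6=5, V_5=7]  = 2.
Change = 8 − 2 = 6.

6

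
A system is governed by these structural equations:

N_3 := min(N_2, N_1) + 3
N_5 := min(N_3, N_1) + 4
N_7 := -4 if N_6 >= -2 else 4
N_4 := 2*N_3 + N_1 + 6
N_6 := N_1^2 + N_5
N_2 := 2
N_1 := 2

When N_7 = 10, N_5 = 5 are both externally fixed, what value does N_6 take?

9

Setting N_7 = 10, N_5 = 5 by intervention discards those variables' equations.
N_6 = N_1^2 + N_5  [with N_1=2, N_5=5]  = 9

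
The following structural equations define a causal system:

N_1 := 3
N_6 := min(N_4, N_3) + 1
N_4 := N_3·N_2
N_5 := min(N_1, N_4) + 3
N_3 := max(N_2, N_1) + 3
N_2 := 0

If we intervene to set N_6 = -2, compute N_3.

do(N_6=-2) replaces the equation N_6 := min(N_4, N_3) + 1 with the constant N_6 = -2.
N_3 is not downstream of the intervention, so its value is determined by the original equations.
N_3 = max(N_2, N_1) + 3  [with N_2=0, N_1=3]  = 6

6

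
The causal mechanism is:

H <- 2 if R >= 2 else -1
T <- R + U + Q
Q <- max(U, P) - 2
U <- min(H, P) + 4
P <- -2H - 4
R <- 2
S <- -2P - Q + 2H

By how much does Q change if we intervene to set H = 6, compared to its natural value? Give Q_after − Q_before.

-8

do(H=6) replaces the equation H <- 2 if R >= 2 else -1 with the constant H = 6.
P = -2H - 4  [with H=6]  = -16
U = min(H, P) + 4  [with H=6, P=-16]  = -12
Q = max(U, P) - 2  [with U=-12, P=-16]  = -14
Without intervention: H = 2 if R >= 2 else -1  [with R=2]  = 2; P = -2H - 4  [with H=2]  = -8; U = min(H, P) + 4  [with H=2, P=-8]  = -4; Q = max(U, P) - 2  [with U=-4, P=-8]  = -6.
Change = -14 − (-6) = -8.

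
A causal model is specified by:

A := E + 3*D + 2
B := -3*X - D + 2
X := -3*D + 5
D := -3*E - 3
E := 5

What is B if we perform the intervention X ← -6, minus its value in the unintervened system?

195

Intervening sets X = -6 and removes its equation (X := -3*D + 5).
D = -3*E - 3  [with E=5]  = -18
B = -3*X - D + 2  [with X=-6, D=-18]  = 38
Without intervention: D = -3*E - 3  [with E=5]  = -18; X = -3*D + 5  [with D=-18]  = 59; B = -3*X - D + 2  [with X=59, D=-18]  = -157.
Change = 38 − (-157) = 195.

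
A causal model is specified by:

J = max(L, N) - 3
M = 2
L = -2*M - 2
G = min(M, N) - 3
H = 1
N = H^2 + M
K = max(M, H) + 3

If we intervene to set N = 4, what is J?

1

The intervention breaks the incoming arrows to N: N = H^2 + M no longer applies, and N = 4.
L = -2*M - 2  [with M=2]  = -6
J = max(L, N) - 3  [with L=-6, N=4]  = 1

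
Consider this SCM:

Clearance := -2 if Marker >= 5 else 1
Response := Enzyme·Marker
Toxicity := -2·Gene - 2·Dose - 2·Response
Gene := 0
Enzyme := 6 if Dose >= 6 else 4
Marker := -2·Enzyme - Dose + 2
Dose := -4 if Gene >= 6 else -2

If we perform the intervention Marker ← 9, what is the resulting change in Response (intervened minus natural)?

Intervening sets Marker = 9 and removes its equation (Marker := -2·Enzyme - Dose + 2).
Dose = -4 if Gene >= 6 else -2  [with Gene=0]  = -2
Enzyme = 6 if Dose >= 6 else 4  [with Dose=-2]  = 4
Response = Enzyme·Marker  [with Enzyme=4, Marker=9]  = 36
Without intervention: Dose = -4 if Gene >= 6 else -2  [with Gene=0]  = -2; Enzyme = 6 if Dose >= 6 else 4  [with Dose=-2]  = 4; Marker = -2·Enzyme - Dose + 2  [with Enzyme=4, Dose=-2]  = -4; Response = Enzyme·Marker  [with Enzyme=4, Marker=-4]  = -16.
Change = 36 − (-16) = 52.

52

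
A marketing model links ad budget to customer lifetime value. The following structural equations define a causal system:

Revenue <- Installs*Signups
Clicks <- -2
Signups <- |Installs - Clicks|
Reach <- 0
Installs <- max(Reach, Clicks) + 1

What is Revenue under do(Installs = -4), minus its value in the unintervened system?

do(Installs=-4) replaces the equation Installs <- max(Reach, Clicks) + 1 with the constant Installs = -4.
Signups = |Installs - Clicks|  [with Installs=-4, Clicks=-2]  = 2
Revenue = Installs*Signups  [with Installs=-4, Signups=2]  = -8
Without intervention: Installs = max(Reach, Clicks) + 1  [with Reach=0, Clicks=-2]  = 1; Signups = |Installs - Clicks|  [with Installs=1, Clicks=-2]  = 3; Revenue = Installs*Signups  [with Installs=1, Signups=3]  = 3.
Change = -8 − 3 = -11.

-11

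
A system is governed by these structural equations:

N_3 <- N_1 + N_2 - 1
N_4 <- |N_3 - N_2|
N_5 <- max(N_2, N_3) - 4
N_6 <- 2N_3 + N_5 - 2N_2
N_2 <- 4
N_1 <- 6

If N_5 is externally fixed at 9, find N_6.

19

The intervention breaks the incoming arrows to N_5: N_5 <- max(N_2, N_3) - 4 no longer applies, and N_5 = 9.
N_3 = N_1 + N_2 - 1  [with N_1=6, N_2=4]  = 9
N_6 = 2N_3 + N_5 - 2N_2  [with N_3=9, N_5=9, N_2=4]  = 19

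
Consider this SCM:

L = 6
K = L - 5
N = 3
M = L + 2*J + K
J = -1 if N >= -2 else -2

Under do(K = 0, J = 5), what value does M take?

The joint intervention fixes K = 0, J = 5, removing each variable's own equation.
M = L + 2*J + K  [with L=6, J=5, K=0]  = 16

16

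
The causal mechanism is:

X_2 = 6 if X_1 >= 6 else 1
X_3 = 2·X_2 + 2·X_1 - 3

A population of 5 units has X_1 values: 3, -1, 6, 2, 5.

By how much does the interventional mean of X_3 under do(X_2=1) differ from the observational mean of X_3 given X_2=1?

The intervention sets X_2=1 in all 5 units regardless of X_1. Recomputing X_3 per unit gives 5, -3, 11, 3, 9; average 5.
Conditioning on X_2=1 selects the 4 unit(s) with X_1 ∈ {3, -1, 2, 5}. Their X_3 values: 5, -3, 3, 9. Mean = 3.5.
Difference = 5 − 3.5 = 1.5.

1.5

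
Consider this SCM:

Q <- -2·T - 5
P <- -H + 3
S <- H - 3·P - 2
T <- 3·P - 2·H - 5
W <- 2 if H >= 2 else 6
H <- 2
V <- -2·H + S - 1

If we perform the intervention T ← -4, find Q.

The intervention breaks the incoming arrows to T: T <- 3·P - 2·H - 5 no longer applies, and T = -4.
Q = -2·T - 5  [with T=-4]  = 3

3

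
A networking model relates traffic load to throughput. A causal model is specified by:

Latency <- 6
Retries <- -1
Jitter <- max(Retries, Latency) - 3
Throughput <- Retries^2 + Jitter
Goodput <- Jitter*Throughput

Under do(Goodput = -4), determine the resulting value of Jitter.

do(Goodput=-4) replaces the equation Goodput <- Jitter*Throughput with the constant Goodput = -4.
Jitter is not downstream of the intervention, so its value is determined by the original equations.
Jitter = max(Retries, Latency) - 3  [with Retries=-1, Latency=6]  = 3

3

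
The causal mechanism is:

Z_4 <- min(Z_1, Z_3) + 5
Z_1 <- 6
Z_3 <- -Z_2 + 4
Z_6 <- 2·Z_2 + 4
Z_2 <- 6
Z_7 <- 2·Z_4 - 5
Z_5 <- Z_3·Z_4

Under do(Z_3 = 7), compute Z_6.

16

The intervention breaks the incoming arrows to Z_3: Z_3 <- -Z_2 + 4 no longer applies, and Z_3 = 7.
No directed path runs from Z_3 to Z_6, so Z_6 keeps its natural value.
Z_6 = 2·Z_2 + 4  [with Z_2=6]  = 16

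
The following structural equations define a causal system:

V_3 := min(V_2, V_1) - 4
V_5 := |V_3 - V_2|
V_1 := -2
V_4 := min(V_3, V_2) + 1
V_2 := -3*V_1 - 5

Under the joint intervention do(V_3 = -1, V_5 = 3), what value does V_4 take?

0

The joint intervention fixes V_3 = -1, V_5 = 3, removing each variable's own equation.
V_2 = -3*V_1 - 5  [with V_1=-2]  = 1
V_4 = min(V_3, V_2) + 1  [with V_3=-1, V_2=1]  = 0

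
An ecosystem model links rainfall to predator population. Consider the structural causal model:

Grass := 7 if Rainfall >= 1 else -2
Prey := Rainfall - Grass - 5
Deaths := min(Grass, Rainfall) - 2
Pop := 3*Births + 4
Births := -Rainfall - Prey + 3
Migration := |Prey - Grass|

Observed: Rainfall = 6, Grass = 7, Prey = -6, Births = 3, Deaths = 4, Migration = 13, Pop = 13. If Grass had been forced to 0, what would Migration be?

1

Under do(Grass=0), the mechanism Grass := 7 if Rainfall >= 1 else -2 is discarded; Grass is fixed at 0.
Prey = Rainfall - Grass - 5  [with Rainfall=6, Grass=0]  = 1
Migration = |Prey - Grass|  [with Prey=1, Grass=0]  = 1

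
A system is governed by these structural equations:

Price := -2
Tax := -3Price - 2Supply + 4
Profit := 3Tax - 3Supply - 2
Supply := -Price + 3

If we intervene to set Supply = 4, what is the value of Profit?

Under do(Supply=4), the mechanism Supply := -Price + 3 is discarded; Supply is fixed at 4.
Tax = -3Price - 2Supply + 4  [with Price=-2, Supply=4]  = 2
Profit = 3Tax - 3Supply - 2  [with Tax=2, Supply=4]  = -8

-8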